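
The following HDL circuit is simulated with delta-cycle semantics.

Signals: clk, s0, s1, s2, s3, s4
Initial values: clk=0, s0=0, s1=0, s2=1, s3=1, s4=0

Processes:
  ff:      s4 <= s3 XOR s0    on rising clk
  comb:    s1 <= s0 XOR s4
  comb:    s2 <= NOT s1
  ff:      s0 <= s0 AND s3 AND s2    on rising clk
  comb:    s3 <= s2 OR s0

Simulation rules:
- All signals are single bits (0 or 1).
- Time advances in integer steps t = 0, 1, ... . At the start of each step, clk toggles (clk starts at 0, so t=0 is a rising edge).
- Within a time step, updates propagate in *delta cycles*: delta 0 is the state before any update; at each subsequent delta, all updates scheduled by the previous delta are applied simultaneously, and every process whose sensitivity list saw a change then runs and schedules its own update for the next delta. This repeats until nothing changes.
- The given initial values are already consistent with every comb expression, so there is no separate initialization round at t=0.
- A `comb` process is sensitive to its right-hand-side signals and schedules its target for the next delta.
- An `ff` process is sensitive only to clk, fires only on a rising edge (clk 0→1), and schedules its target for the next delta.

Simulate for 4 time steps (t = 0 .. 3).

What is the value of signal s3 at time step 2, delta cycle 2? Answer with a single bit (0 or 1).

[bits: clk,s3,s0,s2,s1,s4]
t=0: Δ0=010100 Δ1=110100 Δ2=110101 Δ3=110111 Δ4=110011 Δ5=100011 | 5Δ
t=1: Δ0=100011 Δ1=000011 | 1Δ
t=2: Δ0=000011 Δ1=100011 Δ2=100010 Δ3=100000 Δ4=100100 Δ5=110100 | 5Δ
t=3: Δ0=110100 Δ1=010100 | 1Δ

0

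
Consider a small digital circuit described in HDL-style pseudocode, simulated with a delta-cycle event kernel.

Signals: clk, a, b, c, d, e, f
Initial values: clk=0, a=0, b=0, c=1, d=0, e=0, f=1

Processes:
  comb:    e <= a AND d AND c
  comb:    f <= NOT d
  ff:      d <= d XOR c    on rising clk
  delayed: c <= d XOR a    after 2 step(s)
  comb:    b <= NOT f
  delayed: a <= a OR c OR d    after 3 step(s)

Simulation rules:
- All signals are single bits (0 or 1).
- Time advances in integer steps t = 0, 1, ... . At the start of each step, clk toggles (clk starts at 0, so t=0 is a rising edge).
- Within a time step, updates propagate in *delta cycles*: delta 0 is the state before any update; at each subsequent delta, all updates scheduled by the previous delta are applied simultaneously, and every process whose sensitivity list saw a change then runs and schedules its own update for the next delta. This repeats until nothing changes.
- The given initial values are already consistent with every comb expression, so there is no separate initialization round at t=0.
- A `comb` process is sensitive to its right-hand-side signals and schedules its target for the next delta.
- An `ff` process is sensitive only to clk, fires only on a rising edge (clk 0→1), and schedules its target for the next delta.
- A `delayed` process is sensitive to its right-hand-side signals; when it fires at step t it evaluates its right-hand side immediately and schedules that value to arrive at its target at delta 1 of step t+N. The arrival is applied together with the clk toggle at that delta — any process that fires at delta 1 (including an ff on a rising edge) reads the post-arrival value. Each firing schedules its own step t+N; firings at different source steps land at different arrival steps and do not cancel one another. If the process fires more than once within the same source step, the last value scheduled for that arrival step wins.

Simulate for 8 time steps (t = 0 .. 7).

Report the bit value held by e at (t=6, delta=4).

1

[bits: b,a,c,d,e,f,clk]
t=0: Δ0=0010010 Δ1=0010011 Δ2=0011011 Δ3=0011001 Δ4=1011001 | 4Δ
t=1: Δ0=1011001 Δ1=1011000 | 1Δ
t=2: Δ0=1011000 Δ1=1011001 Δ2=1010001 Δ3=1010011 Δ4=0010011 | 4Δ
t=3: Δ0=0010011 Δ1=0110010 | 1Δ
t=4: Δ0=0110010 Δ1=0100011 | 1Δ
t=5: Δ0=0100011 Δ1=0110010 | 1Δ
t=6: Δ0=0110010 Δ1=0110011 Δ2=0111011 Δ3=0111101 Δ4=1111101 | 4Δ
t=7: Δ0=1111101 Δ1=1111100 | 1Δ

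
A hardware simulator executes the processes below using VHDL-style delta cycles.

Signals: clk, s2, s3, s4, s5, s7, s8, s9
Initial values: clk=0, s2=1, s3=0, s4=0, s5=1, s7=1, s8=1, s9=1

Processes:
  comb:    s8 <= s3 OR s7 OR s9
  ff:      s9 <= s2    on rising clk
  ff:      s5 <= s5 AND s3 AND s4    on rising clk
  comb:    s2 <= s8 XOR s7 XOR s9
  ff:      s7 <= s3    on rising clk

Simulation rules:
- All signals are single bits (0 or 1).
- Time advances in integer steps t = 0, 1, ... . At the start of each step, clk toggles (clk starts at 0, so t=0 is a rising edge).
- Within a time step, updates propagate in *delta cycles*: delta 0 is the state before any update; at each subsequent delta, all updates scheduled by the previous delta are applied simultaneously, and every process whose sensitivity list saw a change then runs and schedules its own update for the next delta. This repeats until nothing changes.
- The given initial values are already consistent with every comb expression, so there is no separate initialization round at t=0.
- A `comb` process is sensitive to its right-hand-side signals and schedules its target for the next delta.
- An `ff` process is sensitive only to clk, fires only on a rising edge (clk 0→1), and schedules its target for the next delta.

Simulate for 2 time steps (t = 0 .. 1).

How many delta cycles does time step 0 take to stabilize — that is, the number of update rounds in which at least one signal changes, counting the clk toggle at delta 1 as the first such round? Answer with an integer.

t=0 Δ0: s2=1 s3=0 s8=1 clk=0 s7=1 s4=0 s9=1 s5=1
  Δ1: clk:0→1
  Δ2: s7:1→0, s5:1→0
  Δ3: s2:1→0
  (3Δ to stable)
t=1 Δ0: s2=0 s3=0 s8=1 clk=1 s7=0 s4=0 s9=1 s5=0
  Δ1: clk:1→0
  (1Δ to stable)

3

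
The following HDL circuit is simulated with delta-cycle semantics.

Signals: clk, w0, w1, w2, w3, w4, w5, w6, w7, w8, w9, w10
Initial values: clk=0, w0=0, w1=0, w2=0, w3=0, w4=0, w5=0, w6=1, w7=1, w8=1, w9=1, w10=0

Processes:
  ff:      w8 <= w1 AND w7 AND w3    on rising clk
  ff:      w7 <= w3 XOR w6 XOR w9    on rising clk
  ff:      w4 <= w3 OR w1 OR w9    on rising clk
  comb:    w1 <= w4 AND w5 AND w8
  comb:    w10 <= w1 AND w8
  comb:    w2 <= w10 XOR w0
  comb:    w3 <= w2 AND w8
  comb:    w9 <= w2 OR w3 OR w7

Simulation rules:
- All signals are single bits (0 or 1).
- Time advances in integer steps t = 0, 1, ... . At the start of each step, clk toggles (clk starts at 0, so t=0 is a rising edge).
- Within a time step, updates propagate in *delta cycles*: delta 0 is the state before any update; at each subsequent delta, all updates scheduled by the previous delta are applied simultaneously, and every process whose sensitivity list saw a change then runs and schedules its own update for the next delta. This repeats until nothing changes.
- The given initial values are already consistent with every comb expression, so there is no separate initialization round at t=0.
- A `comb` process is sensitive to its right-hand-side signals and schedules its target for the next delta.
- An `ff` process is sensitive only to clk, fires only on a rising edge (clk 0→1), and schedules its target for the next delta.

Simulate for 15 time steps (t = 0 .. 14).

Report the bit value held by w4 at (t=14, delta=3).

t0.Δ0 w8=1 w3=0 w4=0 w0=0 w1=0 w9=1 w10=0 w6=1 w7=1 w5=0 clk=0 w2=0
t0.Δ1 w8=1 w3=0 w4=0 w0=0 w1=0 w9=1 w10=0 w6=1 w7=1 w5=0 clk=1 w2=0
t0.Δ2 w8=0 w3=0 w4=1 w0=0 w1=0 w9=1 w10=0 w6=1 w7=0 w5=0 clk=1 w2=0
t0.Δ3 w8=0 w3=0 w4=1 w0=0 w1=0 w9=0 w10=0 w6=1 w7=0 w5=0 clk=1 w2=0
t1.Δ0 w8=0 w3=0 w4=1 w0=0 w1=0 w9=0 w10=0 w6=1 w7=0 w5=0 clk=1 w2=0
t1.Δ1 w8=0 w3=0 w4=1 w0=0 w1=0 w9=0 w10=0 w6=1 w7=0 w5=0 clk=0 w2=0
t2.Δ0 w8=0 w3=0 w4=1 w0=0 w1=0 w9=0 w10=0 w6=1 w7=0 w5=0 clk=0 w2=0
t2.Δ1 w8=0 w3=0 w4=1 w0=0 w1=0 w9=0 w10=0 w6=1 w7=0 w5=0 clk=1 w2=0
t2.Δ2 w8=0 w3=0 w4=0 w0=0 w1=0 w9=0 w10=0 w6=1 w7=1 w5=0 clk=1 w2=0
t2.Δ3 w8=0 w3=0 w4=0 w0=0 w1=0 w9=1 w10=0 w6=1 w7=1 w5=0 clk=1 w2=0
t3.Δ0 w8=0 w3=0 w4=0 w0=0 w1=0 w9=1 w10=0 w6=1 w7=1 w5=0 clk=1 w2=0
t3.Δ1 w8=0 w3=0 w4=0 w0=0 w1=0 w9=1 w10=0 w6=1 w7=1 w5=0 clk=0 w2=0
t4.Δ0 w8=0 w3=0 w4=0 w0=0 w1=0 w9=1 w10=0 w6=1 w7=1 w5=0 clk=0 w2=0
t4.Δ1 w8=0 w3=0 w4=0 w0=0 w1=0 w9=1 w10=0 w6=1 w7=1 w5=0 clk=1 w2=0
t4.Δ2 w8=0 w3=0 w4=1 w0=0 w1=0 w9=1 w10=0 w6=1 w7=0 w5=0 clk=1 w2=0
t4.Δ3 w8=0 w3=0 w4=1 w0=0 w1=0 w9=0 w10=0 w6=1 w7=0 w5=0 clk=1 w2=0
t5.Δ0 w8=0 w3=0 w4=1 w0=0 w1=0 w9=0 w10=0 w6=1 w7=0 w5=0 clk=1 w2=0
t5.Δ1 w8=0 w3=0 w4=1 w0=0 w1=0 w9=0 w10=0 w6=1 w7=0 w5=0 clk=0 w2=0
t6.Δ0 w8=0 w3=0 w4=1 w0=0 w1=0 w9=0 w10=0 w6=1 w7=0 w5=0 clk=0 w2=0
t6.Δ1 w8=0 w3=0 w4=1 w0=0 w1=0 w9=0 w10=0 w6=1 w7=0 w5=0 clk=1 w2=0
t6.Δ2 w8=0 w3=0 w4=0 w0=0 w1=0 w9=0 w10=0 w6=1 w7=1 w5=0 clk=1 w2=0
t6.Δ3 w8=0 w3=0 w4=0 w0=0 w1=0 w9=1 w10=0 w6=1 w7=1 w5=0 clk=1 w2=0
t7.Δ0 w8=0 w3=0 w4=0 w0=0 w1=0 w9=1 w10=0 w6=1 w7=1 w5=0 clk=1 w2=0
t7.Δ1 w8=0 w3=0 w4=0 w0=0 w1=0 w9=1 w10=0 w6=1 w7=1 w5=0 clk=0 w2=0
t8.Δ0 w8=0 w3=0 w4=0 w0=0 w1=0 w9=1 w10=0 w6=1 w7=1 w5=0 clk=0 w2=0
t8.Δ1 w8=0 w3=0 w4=0 w0=0 w1=0 w9=1 w10=0 w6=1 w7=1 w5=0 clk=1 w2=0
t8.Δ2 w8=0 w3=0 w4=1 w0=0 w1=0 w9=1 w10=0 w6=1 w7=0 w5=0 clk=1 w2=0
t8.Δ3 w8=0 w3=0 w4=1 w0=0 w1=0 w9=0 w10=0 w6=1 w7=0 w5=0 clk=1 w2=0
t9.Δ0 w8=0 w3=0 w4=1 w0=0 w1=0 w9=0 w10=0 w6=1 w7=0 w5=0 clk=1 w2=0
t9.Δ1 w8=0 w3=0 w4=1 w0=0 w1=0 w9=0 w10=0 w6=1 w7=0 w5=0 clk=0 w2=0
t10.Δ0 w8=0 w3=0 w4=1 w0=0 w1=0 w9=0 w10=0 w6=1 w7=0 w5=0 clk=0 w2=0
t10.Δ1 w8=0 w3=0 w4=1 w0=0 w1=0 w9=0 w10=0 w6=1 w7=0 w5=0 clk=1 w2=0
t10.Δ2 w8=0 w3=0 w4=0 w0=0 w1=0 w9=0 w10=0 w6=1 w7=1 w5=0 clk=1 w2=0
t10.Δ3 w8=0 w3=0 w4=0 w0=0 w1=0 w9=1 w10=0 w6=1 w7=1 w5=0 clk=1 w2=0
t11.Δ0 w8=0 w3=0 w4=0 w0=0 w1=0 w9=1 w10=0 w6=1 w7=1 w5=0 clk=1 w2=0
t11.Δ1 w8=0 w3=0 w4=0 w0=0 w1=0 w9=1 w10=0 w6=1 w7=1 w5=0 clk=0 w2=0
t12.Δ0 w8=0 w3=0 w4=0 w0=0 w1=0 w9=1 w10=0 w6=1 w7=1 w5=0 clk=0 w2=0
t12.Δ1 w8=0 w3=0 w4=0 w0=0 w1=0 w9=1 w10=0 w6=1 w7=1 w5=0 clk=1 w2=0
t12.Δ2 w8=0 w3=0 w4=1 w0=0 w1=0 w9=1 w10=0 w6=1 w7=0 w5=0 clk=1 w2=0
t12.Δ3 w8=0 w3=0 w4=1 w0=0 w1=0 w9=0 w10=0 w6=1 w7=0 w5=0 clk=1 w2=0
t13.Δ0 w8=0 w3=0 w4=1 w0=0 w1=0 w9=0 w10=0 w6=1 w7=0 w5=0 clk=1 w2=0
t13.Δ1 w8=0 w3=0 w4=1 w0=0 w1=0 w9=0 w10=0 w6=1 w7=0 w5=0 clk=0 w2=0
t14.Δ0 w8=0 w3=0 w4=1 w0=0 w1=0 w9=0 w10=0 w6=1 w7=0 w5=0 clk=0 w2=0
t14.Δ1 w8=0 w3=0 w4=1 w0=0 w1=0 w9=0 w10=0 w6=1 w7=0 w5=0 clk=1 w2=0
t14.Δ2 w8=0 w3=0 w4=0 w0=0 w1=0 w9=0 w10=0 w6=1 w7=1 w5=0 clk=1 w2=0
t14.Δ3 w8=0 w3=0 w4=0 w0=0 w1=0 w9=1 w10=0 w6=1 w7=1 w5=0 clk=1 w2=0

0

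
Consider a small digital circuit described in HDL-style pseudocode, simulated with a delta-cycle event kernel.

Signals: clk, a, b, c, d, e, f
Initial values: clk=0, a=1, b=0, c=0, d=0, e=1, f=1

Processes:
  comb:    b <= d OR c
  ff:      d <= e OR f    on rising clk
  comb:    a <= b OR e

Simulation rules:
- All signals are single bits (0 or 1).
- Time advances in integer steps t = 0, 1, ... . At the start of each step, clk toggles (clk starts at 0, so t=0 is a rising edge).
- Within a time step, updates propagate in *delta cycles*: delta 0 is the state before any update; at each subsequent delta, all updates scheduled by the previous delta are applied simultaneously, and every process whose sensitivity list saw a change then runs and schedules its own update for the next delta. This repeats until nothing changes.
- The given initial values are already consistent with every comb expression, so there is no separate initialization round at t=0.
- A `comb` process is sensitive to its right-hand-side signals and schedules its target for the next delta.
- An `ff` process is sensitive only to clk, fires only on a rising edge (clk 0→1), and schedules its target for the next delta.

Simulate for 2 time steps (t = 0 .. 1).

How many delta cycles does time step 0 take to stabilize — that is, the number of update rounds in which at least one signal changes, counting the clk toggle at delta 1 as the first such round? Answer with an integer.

3

t0.Δ0 f=1 b=0 d=0 a=1 c=0 e=1 clk=0
t0.Δ1 f=1 b=0 d=0 a=1 c=0 e=1 clk=1
t0.Δ2 f=1 b=0 d=1 a=1 c=0 e=1 clk=1
t0.Δ3 f=1 b=1 d=1 a=1 c=0 e=1 clk=1
t1.Δ0 f=1 b=1 d=1 a=1 c=0 e=1 clk=1
t1.Δ1 f=1 b=1 d=1 a=1 c=0 e=1 clk=0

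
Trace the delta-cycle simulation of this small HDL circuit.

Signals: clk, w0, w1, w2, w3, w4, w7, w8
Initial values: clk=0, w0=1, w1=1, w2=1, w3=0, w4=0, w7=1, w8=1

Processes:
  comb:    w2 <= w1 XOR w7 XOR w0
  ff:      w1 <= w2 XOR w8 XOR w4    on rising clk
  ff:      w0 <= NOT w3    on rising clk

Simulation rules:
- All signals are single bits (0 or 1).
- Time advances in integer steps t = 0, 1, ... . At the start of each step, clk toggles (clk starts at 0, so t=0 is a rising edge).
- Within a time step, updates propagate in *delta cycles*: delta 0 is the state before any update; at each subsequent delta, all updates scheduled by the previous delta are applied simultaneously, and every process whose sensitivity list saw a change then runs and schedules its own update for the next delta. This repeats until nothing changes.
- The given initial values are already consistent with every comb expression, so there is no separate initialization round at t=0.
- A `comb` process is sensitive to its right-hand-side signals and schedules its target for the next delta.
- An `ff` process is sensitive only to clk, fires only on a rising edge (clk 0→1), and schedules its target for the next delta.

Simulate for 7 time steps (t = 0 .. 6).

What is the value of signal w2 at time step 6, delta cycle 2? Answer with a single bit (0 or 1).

t0.Δ0 w1=1 w7=1 w0=1 w3=0 clk=0 w4=0 w2=1 w8=1
t0.Δ1 w1=1 w7=1 w0=1 w3=0 clk=1 w4=0 w2=1 w8=1
t0.Δ2 w1=0 w7=1 w0=1 w3=0 clk=1 w4=0 w2=1 w8=1
t0.Δ3 w1=0 w7=1 w0=1 w3=0 clk=1 w4=0 w2=0 w8=1
t1.Δ0 w1=0 w7=1 w0=1 w3=0 clk=1 w4=0 w2=0 w8=1
t1.Δ1 w1=0 w7=1 w0=1 w3=0 clk=0 w4=0 w2=0 w8=1
t2.Δ0 w1=0 w7=1 w0=1 w3=0 clk=0 w4=0 w2=0 w8=1
t2.Δ1 w1=0 w7=1 w0=1 w3=0 clk=1 w4=0 w2=0 w8=1
t2.Δ2 w1=1 w7=1 w0=1 w3=0 clk=1 w4=0 w2=0 w8=1
t2.Δ3 w1=1 w7=1 w0=1 w3=0 clk=1 w4=0 w2=1 w8=1
t3.Δ0 w1=1 w7=1 w0=1 w3=0 clk=1 w4=0 w2=1 w8=1
t3.Δ1 w1=1 w7=1 w0=1 w3=0 clk=0 w4=0 w2=1 w8=1
t4.Δ0 w1=1 w7=1 w0=1 w3=0 clk=0 w4=0 w2=1 w8=1
t4.Δ1 w1=1 w7=1 w0=1 w3=0 clk=1 w4=0 w2=1 w8=1
t4.Δ2 w1=0 w7=1 w0=1 w3=0 clk=1 w4=0 w2=1 w8=1
t4.Δ3 w1=0 w7=1 w0=1 w3=0 clk=1 w4=0 w2=0 w8=1
t5.Δ0 w1=0 w7=1 w0=1 w3=0 clk=1 w4=0 w2=0 w8=1
t5.Δ1 w1=0 w7=1 w0=1 w3=0 clk=0 w4=0 w2=0 w8=1
t6.Δ0 w1=0 w7=1 w0=1 w3=0 clk=0 w4=0 w2=0 w8=1
t6.Δ1 w1=0 w7=1 w0=1 w3=0 clk=1 w4=0 w2=0 w8=1
t6.Δ2 w1=1 w7=1 w0=1 w3=0 clk=1 w4=0 w2=0 w8=1
t6.Δ3 w1=1 w7=1 w0=1 w3=0 clk=1 w4=0 w2=1 w8=1

0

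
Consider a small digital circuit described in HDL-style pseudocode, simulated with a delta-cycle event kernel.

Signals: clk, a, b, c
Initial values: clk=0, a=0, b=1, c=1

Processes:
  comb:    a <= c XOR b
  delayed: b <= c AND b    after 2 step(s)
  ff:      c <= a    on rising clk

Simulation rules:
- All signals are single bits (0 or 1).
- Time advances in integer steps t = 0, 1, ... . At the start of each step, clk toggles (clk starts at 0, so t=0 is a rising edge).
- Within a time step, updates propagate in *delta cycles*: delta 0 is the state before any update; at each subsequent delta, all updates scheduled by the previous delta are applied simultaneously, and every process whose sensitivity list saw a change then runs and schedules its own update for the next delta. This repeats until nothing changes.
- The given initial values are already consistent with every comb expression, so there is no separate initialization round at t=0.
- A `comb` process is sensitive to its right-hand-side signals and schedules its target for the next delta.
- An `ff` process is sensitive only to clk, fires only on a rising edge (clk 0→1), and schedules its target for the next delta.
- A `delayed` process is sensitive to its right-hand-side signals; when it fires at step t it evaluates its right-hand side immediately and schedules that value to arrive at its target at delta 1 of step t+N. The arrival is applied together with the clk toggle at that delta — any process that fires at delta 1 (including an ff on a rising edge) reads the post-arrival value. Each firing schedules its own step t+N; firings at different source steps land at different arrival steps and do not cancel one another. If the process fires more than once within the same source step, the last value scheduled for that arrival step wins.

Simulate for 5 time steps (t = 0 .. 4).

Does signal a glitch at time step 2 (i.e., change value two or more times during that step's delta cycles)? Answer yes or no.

t=0 Δ0: a=0 clk=0 c=1 b=1
  Δ1: clk:0→1
  Δ2: c:1→0
  Δ3: a:0→1
  (3Δ to stable)
t=1 Δ0: a=1 clk=1 c=0 b=1
  Δ1: clk:1→0
  (1Δ to stable)
t=2 Δ0: a=1 clk=0 c=0 b=1
  Δ1: clk:0→1, b:1→0
  Δ2: a:1→0, c:0→1
  Δ3: a:0→1
  (3Δ to stable)
t=3 Δ0: a=1 clk=1 c=1 b=0
  Δ1: clk:1→0
  (1Δ to stable)
t=4 Δ0: a=1 clk=0 c=1 b=0
  Δ1: clk:0→1
  (1Δ to stable)

yes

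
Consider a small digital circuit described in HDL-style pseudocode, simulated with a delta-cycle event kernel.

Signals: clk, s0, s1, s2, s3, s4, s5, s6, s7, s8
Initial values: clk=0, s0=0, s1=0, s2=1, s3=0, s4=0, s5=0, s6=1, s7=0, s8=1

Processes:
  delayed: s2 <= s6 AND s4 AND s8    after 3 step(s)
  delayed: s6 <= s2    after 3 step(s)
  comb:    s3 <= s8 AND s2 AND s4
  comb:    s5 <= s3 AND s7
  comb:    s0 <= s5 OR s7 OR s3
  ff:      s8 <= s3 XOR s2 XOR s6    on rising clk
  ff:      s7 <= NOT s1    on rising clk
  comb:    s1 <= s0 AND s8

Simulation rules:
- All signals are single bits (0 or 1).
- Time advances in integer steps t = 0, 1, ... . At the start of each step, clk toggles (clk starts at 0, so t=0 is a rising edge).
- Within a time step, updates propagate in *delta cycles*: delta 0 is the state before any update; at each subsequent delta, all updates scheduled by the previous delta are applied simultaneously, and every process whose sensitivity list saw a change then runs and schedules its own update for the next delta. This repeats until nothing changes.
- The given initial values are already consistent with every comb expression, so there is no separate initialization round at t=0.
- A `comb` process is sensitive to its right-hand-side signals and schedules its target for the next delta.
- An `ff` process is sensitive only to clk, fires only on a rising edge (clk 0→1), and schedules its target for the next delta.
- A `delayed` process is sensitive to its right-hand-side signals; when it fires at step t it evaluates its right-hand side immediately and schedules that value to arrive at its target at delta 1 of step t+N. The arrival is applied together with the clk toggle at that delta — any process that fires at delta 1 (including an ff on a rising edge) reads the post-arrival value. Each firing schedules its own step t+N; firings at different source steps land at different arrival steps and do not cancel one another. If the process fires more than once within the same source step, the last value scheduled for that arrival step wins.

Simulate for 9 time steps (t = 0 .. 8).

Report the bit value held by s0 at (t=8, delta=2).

t=0 Δ0: s2=1 s5=0 s8=1 s6=1 s4=0 s3=0 s0=0 clk=0 s1=0 s7=0
  Δ1: clk:0→1
  Δ2: s8:1→0, s7:0→1
  Δ3: s0:0→1
  (3Δ to stable)
t=1 Δ0: s2=1 s5=0 s8=0 s6=1 s4=0 s3=0 s0=1 clk=1 s1=0 s7=1
  Δ1: clk:1→0
  (1Δ to stable)
t=2 Δ0: s2=1 s5=0 s8=0 s6=1 s4=0 s3=0 s0=1 clk=0 s1=0 s7=1
  Δ1: clk:0→1
  (1Δ to stable)
t=3 Δ0: s2=1 s5=0 s8=0 s6=1 s4=0 s3=0 s0=1 clk=1 s1=0 s7=1
  Δ1: s2:1→0, clk:1→0
  (1Δ to stable)
t=4 Δ0: s2=0 s5=0 s8=0 s6=1 s4=0 s3=0 s0=1 clk=0 s1=0 s7=1
  Δ1: clk:0→1
  Δ2: s8:0→1
  Δ3: s1:0→1
  (3Δ to stable)
t=5 Δ0: s2=0 s5=0 s8=1 s6=1 s4=0 s3=0 s0=1 clk=1 s1=1 s7=1
  Δ1: clk:1→0
  (1Δ to stable)
t=6 Δ0: s2=0 s5=0 s8=1 s6=1 s4=0 s3=0 s0=1 clk=0 s1=1 s7=1
  Δ1: s6:1→0, clk:0→1
  Δ2: s8:1→0, s7:1→0
  Δ3: s0:1→0, s1:1→0
  (3Δ to stable)
t=7 Δ0: s2=0 s5=0 s8=0 s6=0 s4=0 s3=0 s0=0 clk=1 s1=0 s7=0
  Δ1: clk:1→0
  (1Δ to stable)
t=8 Δ0: s2=0 s5=0 s8=0 s6=0 s4=0 s3=0 s0=0 clk=0 s1=0 s7=0
  Δ1: clk:0→1
  Δ2: s7:0→1
  Δ3: s0:0→1
  (3Δ to stable)

0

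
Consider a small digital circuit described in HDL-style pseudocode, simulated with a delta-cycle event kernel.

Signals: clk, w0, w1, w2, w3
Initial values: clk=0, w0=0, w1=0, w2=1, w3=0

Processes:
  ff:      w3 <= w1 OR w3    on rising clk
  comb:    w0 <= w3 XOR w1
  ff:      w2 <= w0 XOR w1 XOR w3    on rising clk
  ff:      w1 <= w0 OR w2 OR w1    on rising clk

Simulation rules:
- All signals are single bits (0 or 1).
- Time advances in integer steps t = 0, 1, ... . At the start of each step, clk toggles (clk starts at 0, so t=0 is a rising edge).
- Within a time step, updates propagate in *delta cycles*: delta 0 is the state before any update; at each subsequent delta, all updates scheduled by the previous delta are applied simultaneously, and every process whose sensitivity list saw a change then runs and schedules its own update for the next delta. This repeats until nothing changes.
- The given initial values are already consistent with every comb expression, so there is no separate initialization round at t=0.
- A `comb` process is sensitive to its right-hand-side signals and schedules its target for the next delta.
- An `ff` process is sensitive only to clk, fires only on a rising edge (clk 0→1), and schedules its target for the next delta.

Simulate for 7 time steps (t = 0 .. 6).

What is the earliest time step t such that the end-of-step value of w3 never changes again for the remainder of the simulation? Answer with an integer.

t=0 Δ0: clk=0 w3=0 w0=0 w1=0 w2=1
  Δ1: clk:0→1
  Δ2: w1:0→1, w2:1→0
  Δ3: w0:0→1
  (3Δ to stable)
t=1 Δ0: clk=1 w3=0 w0=1 w1=1 w2=0
  Δ1: clk:1→0
  (1Δ to stable)
t=2 Δ0: clk=0 w3=0 w0=1 w1=1 w2=0
  Δ1: clk:0→1
  Δ2: w3:0→1
  Δ3: w0:1→0
  (3Δ to stable)
t=3 Δ0: clk=1 w3=1 w0=0 w1=1 w2=0
  Δ1: clk:1→0
  (1Δ to stable)
t=4 Δ0: clk=0 w3=1 w0=0 w1=1 w2=0
  Δ1: clk:0→1
  (1Δ to stable)
t=5 Δ0: clk=1 w3=1 w0=0 w1=1 w2=0
  Δ1: clk:1→0
  (1Δ to stable)
t=6 Δ0: clk=0 w3=1 w0=0 w1=1 w2=0
  Δ1: clk:0→1
  (1Δ to stable)

2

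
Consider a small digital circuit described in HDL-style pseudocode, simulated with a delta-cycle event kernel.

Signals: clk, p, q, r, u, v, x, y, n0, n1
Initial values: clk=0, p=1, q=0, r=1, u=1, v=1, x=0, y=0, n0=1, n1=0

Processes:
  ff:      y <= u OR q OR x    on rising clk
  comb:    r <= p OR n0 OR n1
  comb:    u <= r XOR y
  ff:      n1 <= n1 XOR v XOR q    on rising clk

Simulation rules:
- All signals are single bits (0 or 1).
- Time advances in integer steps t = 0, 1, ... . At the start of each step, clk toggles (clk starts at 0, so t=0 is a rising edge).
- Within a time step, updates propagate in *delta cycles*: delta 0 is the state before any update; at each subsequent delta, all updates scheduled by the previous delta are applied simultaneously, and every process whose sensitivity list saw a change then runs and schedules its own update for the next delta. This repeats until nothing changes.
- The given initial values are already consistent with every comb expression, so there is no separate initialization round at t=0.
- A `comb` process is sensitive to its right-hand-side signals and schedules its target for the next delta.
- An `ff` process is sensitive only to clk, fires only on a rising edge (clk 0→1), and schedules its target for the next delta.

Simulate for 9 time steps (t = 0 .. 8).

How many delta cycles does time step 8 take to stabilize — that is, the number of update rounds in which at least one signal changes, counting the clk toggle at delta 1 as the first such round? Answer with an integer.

[bits: clk,v,u,n0,y,q,n1,x,p,r]
t=0: Δ0=0111000011 Δ1=1111000011 Δ2=1111101011 Δ3=1101101011 | 3Δ
t=1: Δ0=1101101011 Δ1=0101101011 | 1Δ
t=2: Δ0=0101101011 Δ1=1101101011 Δ2=1101000011 Δ3=1111000011 | 3Δ
t=3: Δ0=1111000011 Δ1=0111000011 | 1Δ
t=4: Δ0=0111000011 Δ1=1111000011 Δ2=1111101011 Δ3=1101101011 | 3Δ
t=5: Δ0=1101101011 Δ1=0101101011 | 1Δ
t=6: Δ0=0101101011 Δ1=1101101011 Δ2=1101000011 Δ3=1111000011 | 3Δ
t=7: Δ0=1111000011 Δ1=0111000011 | 1Δ
t=8: Δ0=0111000011 Δ1=1111000011 Δ2=1111101011 Δ3=1101101011 | 3Δ

3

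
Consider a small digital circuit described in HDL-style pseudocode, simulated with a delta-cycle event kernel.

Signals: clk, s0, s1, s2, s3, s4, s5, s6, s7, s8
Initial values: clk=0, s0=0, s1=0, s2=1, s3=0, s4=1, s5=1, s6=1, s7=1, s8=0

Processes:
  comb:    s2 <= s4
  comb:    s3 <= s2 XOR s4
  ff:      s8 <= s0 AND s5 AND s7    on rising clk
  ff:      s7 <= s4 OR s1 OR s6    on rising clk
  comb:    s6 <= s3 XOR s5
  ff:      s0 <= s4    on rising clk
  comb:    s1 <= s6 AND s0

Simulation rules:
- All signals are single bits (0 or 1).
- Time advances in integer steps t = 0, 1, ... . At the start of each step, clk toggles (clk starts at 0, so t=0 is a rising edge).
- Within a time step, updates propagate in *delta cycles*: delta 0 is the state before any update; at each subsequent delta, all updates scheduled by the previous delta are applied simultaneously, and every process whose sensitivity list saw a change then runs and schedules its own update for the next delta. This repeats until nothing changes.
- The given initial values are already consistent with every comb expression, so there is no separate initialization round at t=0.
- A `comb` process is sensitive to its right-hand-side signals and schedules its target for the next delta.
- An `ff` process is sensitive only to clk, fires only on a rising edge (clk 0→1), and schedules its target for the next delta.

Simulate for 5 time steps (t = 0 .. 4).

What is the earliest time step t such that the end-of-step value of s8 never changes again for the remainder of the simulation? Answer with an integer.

t0.Δ0 s2=1 s0=0 s3=0 s4=1 s8=0 s7=1 clk=0 s1=0 s6=1 s5=1
t0.Δ1 s2=1 s0=0 s3=0 s4=1 s8=0 s7=1 clk=1 s1=0 s6=1 s5=1
t0.Δ2 s2=1 s0=1 s3=0 s4=1 s8=0 s7=1 clk=1 s1=0 s6=1 s5=1
t0.Δ3 s2=1 s0=1 s3=0 s4=1 s8=0 s7=1 clk=1 s1=1 s6=1 s5=1
t1.Δ0 s2=1 s0=1 s3=0 s4=1 s8=0 s7=1 clk=1 s1=1 s6=1 s5=1
t1.Δ1 s2=1 s0=1 s3=0 s4=1 s8=0 s7=1 clk=0 s1=1 s6=1 s5=1
t2.Δ0 s2=1 s0=1 s3=0 s4=1 s8=0 s7=1 clk=0 s1=1 s6=1 s5=1
t2.Δ1 s2=1 s0=1 s3=0 s4=1 s8=0 s7=1 clk=1 s1=1 s6=1 s5=1
t2.Δ2 s2=1 s0=1 s3=0 s4=1 s8=1 s7=1 clk=1 s1=1 s6=1 s5=1
t3.Δ0 s2=1 s0=1 s3=0 s4=1 s8=1 s7=1 clk=1 s1=1 s6=1 s5=1
t3.Δ1 s2=1 s0=1 s3=0 s4=1 s8=1 s7=1 clk=0 s1=1 s6=1 s5=1
t4.Δ0 s2=1 s0=1 s3=0 s4=1 s8=1 s7=1 clk=0 s1=1 s6=1 s5=1
t4.Δ1 s2=1 s0=1 s3=0 s4=1 s8=1 s7=1 clk=1 s1=1 s6=1 s5=1

2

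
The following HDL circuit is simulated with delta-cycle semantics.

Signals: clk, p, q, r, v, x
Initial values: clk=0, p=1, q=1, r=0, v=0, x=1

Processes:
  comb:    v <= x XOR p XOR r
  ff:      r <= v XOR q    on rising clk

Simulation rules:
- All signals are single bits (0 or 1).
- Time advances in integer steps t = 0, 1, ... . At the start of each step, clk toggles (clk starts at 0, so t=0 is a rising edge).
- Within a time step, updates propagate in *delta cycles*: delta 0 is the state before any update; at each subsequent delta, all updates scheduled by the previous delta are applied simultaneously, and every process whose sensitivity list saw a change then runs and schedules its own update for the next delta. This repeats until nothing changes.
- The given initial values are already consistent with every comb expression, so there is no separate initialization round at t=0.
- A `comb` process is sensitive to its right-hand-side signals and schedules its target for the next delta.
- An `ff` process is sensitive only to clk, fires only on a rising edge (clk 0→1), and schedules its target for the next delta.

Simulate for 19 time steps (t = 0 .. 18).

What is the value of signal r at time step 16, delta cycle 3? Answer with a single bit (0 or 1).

1

[bits: x,v,r,clk,q,p]
t=0: Δ0=100011 Δ1=100111 Δ2=101111 Δ3=111111 | 3Δ
t=1: Δ0=111111 Δ1=111011 | 1Δ
t=2: Δ0=111011 Δ1=111111 Δ2=110111 Δ3=100111 | 3Δ
t=3: Δ0=100111 Δ1=100011 | 1Δ
t=4: Δ0=100011 Δ1=100111 Δ2=101111 Δ3=111111 | 3Δ
t=5: Δ0=111111 Δ1=111011 | 1Δ
t=6: Δ0=111011 Δ1=111111 Δ2=110111 Δ3=100111 | 3Δ
t=7: Δ0=100111 Δ1=100011 | 1Δ
t=8: Δ0=100011 Δ1=100111 Δ2=101111 Δ3=111111 | 3Δ
t=9: Δ0=111111 Δ1=111011 | 1Δ
t=10: Δ0=111011 Δ1=111111 Δ2=110111 Δ3=100111 | 3Δ
t=11: Δ0=100111 Δ1=100011 | 1Δ
t=12: Δ0=100011 Δ1=100111 Δ2=101111 Δ3=111111 | 3Δ
t=13: Δ0=111111 Δ1=111011 | 1Δ
t=14: Δ0=111011 Δ1=111111 Δ2=110111 Δ3=100111 | 3Δ
t=15: Δ0=100111 Δ1=100011 | 1Δ
t=16: Δ0=100011 Δ1=100111 Δ2=101111 Δ3=111111 | 3Δ
t=17: Δ0=111111 Δ1=111011 | 1Δ
t=18: Δ0=111011 Δ1=111111 Δ2=110111 Δ3=100111 | 3Δ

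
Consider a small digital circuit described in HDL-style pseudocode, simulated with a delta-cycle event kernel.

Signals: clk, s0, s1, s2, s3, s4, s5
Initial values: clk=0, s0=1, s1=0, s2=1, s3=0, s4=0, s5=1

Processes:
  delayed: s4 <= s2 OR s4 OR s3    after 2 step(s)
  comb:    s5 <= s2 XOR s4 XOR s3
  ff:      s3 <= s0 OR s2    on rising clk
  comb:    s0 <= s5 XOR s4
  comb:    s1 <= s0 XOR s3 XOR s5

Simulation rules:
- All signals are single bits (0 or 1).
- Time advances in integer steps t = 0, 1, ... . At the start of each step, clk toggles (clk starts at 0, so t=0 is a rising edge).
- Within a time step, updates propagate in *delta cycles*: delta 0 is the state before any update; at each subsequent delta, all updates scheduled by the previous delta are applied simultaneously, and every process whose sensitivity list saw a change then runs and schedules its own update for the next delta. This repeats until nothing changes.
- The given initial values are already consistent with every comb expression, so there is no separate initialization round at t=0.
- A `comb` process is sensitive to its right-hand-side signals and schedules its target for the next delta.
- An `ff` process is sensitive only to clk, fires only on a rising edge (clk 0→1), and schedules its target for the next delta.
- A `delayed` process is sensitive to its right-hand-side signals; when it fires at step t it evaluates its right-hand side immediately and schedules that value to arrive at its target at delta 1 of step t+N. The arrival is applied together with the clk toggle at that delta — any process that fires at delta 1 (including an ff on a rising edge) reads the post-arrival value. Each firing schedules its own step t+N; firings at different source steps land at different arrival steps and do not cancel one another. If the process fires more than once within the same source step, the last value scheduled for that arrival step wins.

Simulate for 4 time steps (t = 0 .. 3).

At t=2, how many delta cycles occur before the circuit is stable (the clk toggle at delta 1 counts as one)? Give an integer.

4

t=0 Δ0: clk=0 s3=0 s5=1 s1=0 s2=1 s0=1 s4=0
  Δ1: clk:0→1
  Δ2: s3:0→1
  Δ3: s5:1→0, s1:0→1
  Δ4: s1:1→0, s0:1→0
  Δ5: s1:0→1
  (5Δ to stable)
t=1 Δ0: clk=1 s3=1 s5=0 s1=1 s2=1 s0=0 s4=0
  Δ1: clk:1→0
  (1Δ to stable)
t=2 Δ0: clk=0 s3=1 s5=0 s1=1 s2=1 s0=0 s4=0
  Δ1: clk:0→1, s4:0→1
  Δ2: s5:0→1, s0:0→1
  Δ3: s0:1→0
  Δ4: s1:1→0
  (4Δ to stable)
t=3 Δ0: clk=1 s3=1 s5=1 s1=0 s2=1 s0=0 s4=1
  Δ1: clk:1→0
  (1Δ to stable)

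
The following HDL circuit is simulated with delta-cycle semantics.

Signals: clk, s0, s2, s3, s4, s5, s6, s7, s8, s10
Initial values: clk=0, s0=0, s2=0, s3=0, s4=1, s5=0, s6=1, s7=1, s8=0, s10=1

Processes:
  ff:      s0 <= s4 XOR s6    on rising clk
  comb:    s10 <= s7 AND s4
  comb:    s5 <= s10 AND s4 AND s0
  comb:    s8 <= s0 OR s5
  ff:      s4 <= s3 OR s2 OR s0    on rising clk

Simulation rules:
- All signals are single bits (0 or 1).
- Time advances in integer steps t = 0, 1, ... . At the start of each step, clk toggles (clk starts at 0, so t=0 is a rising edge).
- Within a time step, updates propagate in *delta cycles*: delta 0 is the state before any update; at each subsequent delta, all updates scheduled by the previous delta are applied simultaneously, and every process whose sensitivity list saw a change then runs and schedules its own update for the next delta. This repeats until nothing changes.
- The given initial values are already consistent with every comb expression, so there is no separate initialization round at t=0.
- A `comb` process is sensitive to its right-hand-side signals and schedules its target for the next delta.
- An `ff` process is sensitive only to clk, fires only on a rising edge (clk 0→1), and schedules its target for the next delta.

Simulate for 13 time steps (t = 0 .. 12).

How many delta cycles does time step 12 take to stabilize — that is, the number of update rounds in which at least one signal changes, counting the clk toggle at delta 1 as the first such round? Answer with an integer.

t=0 Δ0: s4=1 s2=0 s7=1 s10=1 s6=1 s3=0 s0=0 s8=0 clk=0 s5=0
  Δ1: clk:0→1
  Δ2: s4:1→0
  Δ3: s10:1→0
  (3Δ to stable)
t=1 Δ0: s4=0 s2=0 s7=1 s10=0 s6=1 s3=0 s0=0 s8=0 clk=1 s5=0
  Δ1: clk:1→0
  (1Δ to stable)
t=2 Δ0: s4=0 s2=0 s7=1 s10=0 s6=1 s3=0 s0=0 s8=0 clk=0 s5=0
  Δ1: clk:0→1
  Δ2: s0:0→1
  Δ3: s8:0→1
  (3Δ to stable)
t=3 Δ0: s4=0 s2=0 s7=1 s10=0 s6=1 s3=0 s0=1 s8=1 clk=1 s5=0
  Δ1: clk:1→0
  (1Δ to stable)
t=4 Δ0: s4=0 s2=0 s7=1 s10=0 s6=1 s3=0 s0=1 s8=1 clk=0 s5=0
  Δ1: clk:0→1
  Δ2: s4:0→1
  Δ3: s10:0→1
  Δ4: s5:0→1
  (4Δ to stable)
t=5 Δ0: s4=1 s2=0 s7=1 s10=1 s6=1 s3=0 s0=1 s8=1 clk=1 s5=1
  Δ1: clk:1→0
  (1Δ to stable)
t=6 Δ0: s4=1 s2=0 s7=1 s10=1 s6=1 s3=0 s0=1 s8=1 clk=0 s5=1
  Δ1: clk:0→1
  Δ2: s0:1→0
  Δ3: s5:1→0
  Δ4: s8:1→0
  (4Δ to stable)
t=7 Δ0: s4=1 s2=0 s7=1 s10=1 s6=1 s3=0 s0=0 s8=0 clk=1 s5=0
  Δ1: clk:1→0
  (1Δ to stable)
t=8 Δ0: s4=1 s2=0 s7=1 s10=1 s6=1 s3=0 s0=0 s8=0 clk=0 s5=0
  Δ1: clk:0→1
  Δ2: s4:1→0
  Δ3: s10:1→0
  (3Δ to stable)
t=9 Δ0: s4=0 s2=0 s7=1 s10=0 s6=1 s3=0 s0=0 s8=0 clk=1 s5=0
  Δ1: clk:1→0
  (1Δ to stable)
t=10 Δ0: s4=0 s2=0 s7=1 s10=0 s6=1 s3=0 s0=0 s8=0 clk=0 s5=0
  Δ1: clk:0→1
  Δ2: s0:0→1
  Δ3: s8:0→1
  (3Δ to stable)
t=11 Δ0: s4=0 s2=0 s7=1 s10=0 s6=1 s3=0 s0=1 s8=1 clk=1 s5=0
  Δ1: clk:1→0
  (1Δ to stable)
t=12 Δ0: s4=0 s2=0 s7=1 s10=0 s6=1 s3=0 s0=1 s8=1 clk=0 s5=0
  Δ1: clk:0→1
  Δ2: s4:0→1
  Δ3: s10:0→1
  Δ4: s5:0→1
  (4Δ to stable)

4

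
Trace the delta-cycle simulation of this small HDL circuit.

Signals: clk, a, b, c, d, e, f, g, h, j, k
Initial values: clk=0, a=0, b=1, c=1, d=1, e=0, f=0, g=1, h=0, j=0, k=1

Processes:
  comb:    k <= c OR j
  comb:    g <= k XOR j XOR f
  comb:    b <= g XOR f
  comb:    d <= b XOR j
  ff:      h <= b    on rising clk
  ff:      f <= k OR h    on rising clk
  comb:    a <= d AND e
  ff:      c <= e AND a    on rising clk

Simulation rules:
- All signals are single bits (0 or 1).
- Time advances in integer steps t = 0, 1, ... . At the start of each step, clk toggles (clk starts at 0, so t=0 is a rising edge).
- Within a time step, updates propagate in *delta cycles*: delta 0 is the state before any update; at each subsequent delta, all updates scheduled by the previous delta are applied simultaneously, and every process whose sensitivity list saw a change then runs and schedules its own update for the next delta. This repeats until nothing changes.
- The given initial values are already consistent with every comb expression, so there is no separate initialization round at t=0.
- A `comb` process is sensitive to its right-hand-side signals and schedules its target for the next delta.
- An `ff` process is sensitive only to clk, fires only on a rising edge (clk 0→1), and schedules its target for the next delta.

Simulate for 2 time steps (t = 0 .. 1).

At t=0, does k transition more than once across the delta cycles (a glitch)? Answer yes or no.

no

t0.Δ0 b=1 j=0 d=1 c=1 g=1 k=1 f=0 e=0 a=0 clk=0 h=0
t0.Δ1 b=1 j=0 d=1 c=1 g=1 k=1 f=0 e=0 a=0 clk=1 h=0
t0.Δ2 b=1 j=0 d=1 c=0 g=1 k=1 f=1 e=0 a=0 clk=1 h=1
t0.Δ3 b=0 j=0 d=1 c=0 g=0 k=0 f=1 e=0 a=0 clk=1 h=1
t0.Δ4 b=1 j=0 d=0 c=0 g=1 k=0 f=1 e=0 a=0 clk=1 h=1
t0.Δ5 b=0 j=0 d=1 c=0 g=1 k=0 f=1 e=0 a=0 clk=1 h=1
t0.Δ6 b=0 j=0 d=0 c=0 g=1 k=0 f=1 e=0 a=0 clk=1 h=1
t1.Δ0 b=0 j=0 d=0 c=0 g=1 k=0 f=1 e=0 a=0 clk=1 h=1
t1.Δ1 b=0 j=0 d=0 c=0 g=1 k=0 f=1 e=0 a=0 clk=0 h=1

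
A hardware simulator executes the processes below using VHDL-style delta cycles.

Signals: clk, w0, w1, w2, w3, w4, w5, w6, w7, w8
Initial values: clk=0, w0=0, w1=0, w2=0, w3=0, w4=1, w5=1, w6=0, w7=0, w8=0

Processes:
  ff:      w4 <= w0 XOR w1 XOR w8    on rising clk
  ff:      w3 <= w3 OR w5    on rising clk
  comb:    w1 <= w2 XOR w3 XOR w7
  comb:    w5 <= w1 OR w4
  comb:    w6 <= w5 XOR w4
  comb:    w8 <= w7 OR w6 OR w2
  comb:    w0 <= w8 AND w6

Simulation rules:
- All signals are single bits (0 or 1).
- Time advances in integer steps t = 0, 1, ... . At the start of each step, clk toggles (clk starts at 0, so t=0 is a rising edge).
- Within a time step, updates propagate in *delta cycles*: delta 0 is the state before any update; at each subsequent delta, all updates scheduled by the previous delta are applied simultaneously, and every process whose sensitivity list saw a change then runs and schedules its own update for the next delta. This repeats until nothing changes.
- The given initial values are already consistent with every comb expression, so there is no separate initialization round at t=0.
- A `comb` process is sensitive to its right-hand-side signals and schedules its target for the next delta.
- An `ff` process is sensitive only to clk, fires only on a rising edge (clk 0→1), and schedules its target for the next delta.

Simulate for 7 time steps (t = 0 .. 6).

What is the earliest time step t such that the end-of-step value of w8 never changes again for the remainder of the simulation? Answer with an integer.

t=0 Δ0: w8=0 w2=0 w1=0 w3=0 clk=0 w6=0 w7=0 w0=0 w4=1 w5=1
  Δ1: clk:0→1
  Δ2: w3:0→1, w4:1→0
  Δ3: w1:0→1, w6:0→1, w5:1→0
  Δ4: w8:0→1, w6:1→0, w5:0→1
  Δ5: w8:1→0, w6:0→1
  Δ6: w8:0→1
  Δ7: w0:0→1
  (7Δ to stable)
t=1 Δ0: w8=1 w2=0 w1=1 w3=1 clk=1 w6=1 w7=0 w0=1 w4=0 w5=1
  Δ1: clk:1→0
  (1Δ to stable)
t=2 Δ0: w8=1 w2=0 w1=1 w3=1 clk=0 w6=1 w7=0 w0=1 w4=0 w5=1
  Δ1: clk:0→1
  Δ2: w4:0→1
  Δ3: w6:1→0
  Δ4: w8:1→0, w0:1→0
  (4Δ to stable)
t=3 Δ0: w8=0 w2=0 w1=1 w3=1 clk=1 w6=0 w7=0 w0=0 w4=1 w5=1
  Δ1: clk:1→0
  (1Δ to stable)
t=4 Δ0: w8=0 w2=0 w1=1 w3=1 clk=0 w6=0 w7=0 w0=0 w4=1 w5=1
  Δ1: clk:0→1
  (1Δ to stable)
t=5 Δ0: w8=0 w2=0 w1=1 w3=1 clk=1 w6=0 w7=0 w0=0 w4=1 w5=1
  Δ1: clk:1→0
  (1Δ to stable)
t=6 Δ0: w8=0 w2=0 w1=1 w3=1 clk=0 w6=0 w7=0 w0=0 w4=1 w5=1
  Δ1: clk:0→1
  (1Δ to stable)

2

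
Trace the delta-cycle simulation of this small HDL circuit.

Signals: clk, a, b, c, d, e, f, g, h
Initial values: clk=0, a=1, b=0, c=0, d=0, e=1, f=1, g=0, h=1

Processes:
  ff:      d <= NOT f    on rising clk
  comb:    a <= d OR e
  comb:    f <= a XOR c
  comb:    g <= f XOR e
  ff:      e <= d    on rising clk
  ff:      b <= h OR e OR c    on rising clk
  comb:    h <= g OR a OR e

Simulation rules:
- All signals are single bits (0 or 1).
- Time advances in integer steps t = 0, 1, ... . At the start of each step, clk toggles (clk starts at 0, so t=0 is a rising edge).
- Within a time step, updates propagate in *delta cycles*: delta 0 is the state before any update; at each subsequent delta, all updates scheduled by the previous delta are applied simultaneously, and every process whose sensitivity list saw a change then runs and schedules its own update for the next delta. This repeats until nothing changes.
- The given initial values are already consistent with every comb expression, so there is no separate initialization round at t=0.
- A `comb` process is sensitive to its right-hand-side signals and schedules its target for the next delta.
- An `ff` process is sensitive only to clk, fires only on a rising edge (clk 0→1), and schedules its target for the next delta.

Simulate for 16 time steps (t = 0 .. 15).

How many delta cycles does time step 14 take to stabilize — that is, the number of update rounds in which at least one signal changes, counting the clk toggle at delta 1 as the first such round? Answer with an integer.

t=0 Δ0: b=0 e=1 f=1 clk=0 d=0 g=0 a=1 h=1 c=0
  Δ1: clk:0→1
  Δ2: b:0→1, e:1→0
  Δ3: g:0→1, a:1→0
  Δ4: f:1→0
  Δ5: g:1→0
  Δ6: h:1→0
  (6Δ to stable)
t=1 Δ0: b=1 e=0 f=0 clk=1 d=0 g=0 a=0 h=0 c=0
  Δ1: clk:1→0
  (1Δ to stable)
t=2 Δ0: b=1 e=0 f=0 clk=0 d=0 g=0 a=0 h=0 c=0
  Δ1: clk:0→1
  Δ2: b:1→0, d:0→1
  Δ3: a:0→1
  Δ4: f:0→1, h:0→1
  Δ5: g:0→1
  (5Δ to stable)
t=3 Δ0: b=0 e=0 f=1 clk=1 d=1 g=1 a=1 h=1 c=0
  Δ1: clk:1→0
  (1Δ to stable)
t=4 Δ0: b=0 e=0 f=1 clk=0 d=1 g=1 a=1 h=1 c=0
  Δ1: clk:0→1
  Δ2: b:0→1, e:0→1, d:1→0
  Δ3: g:1→0
  (3Δ to stable)
t=5 Δ0: b=1 e=1 f=1 clk=1 d=0 g=0 a=1 h=1 c=0
  Δ1: clk:1→0
  (1Δ to stable)
t=6 Δ0: b=1 e=1 f=1 clk=0 d=0 g=0 a=1 h=1 c=0
  Δ1: clk:0→1
  Δ2: e:1→0
  Δ3: g:0→1, a:1→0
  Δ4: f:1→0
  Δ5: g:1→0
  Δ6: h:1→0
  (6Δ to stable)
t=7 Δ0: b=1 e=0 f=0 clk=1 d=0 g=0 a=0 h=0 c=0
  Δ1: clk:1→0
  (1Δ to stable)
t=8 Δ0: b=1 e=0 f=0 clk=0 d=0 g=0 a=0 h=0 c=0
  Δ1: clk:0→1
  Δ2: b:1→0, d:0→1
  Δ3: a:0→1
  Δ4: f:0→1, h:0→1
  Δ5: g:0→1
  (5Δ to stable)
t=9 Δ0: b=0 e=0 f=1 clk=1 d=1 g=1 a=1 h=1 c=0
  Δ1: clk:1→0
  (1Δ to stable)
t=10 Δ0: b=0 e=0 f=1 clk=0 d=1 g=1 a=1 h=1 c=0
  Δ1: clk:0→1
  Δ2: b:0→1, e:0→1, d:1→0
  Δ3: g:1→0
  (3Δ to stable)
t=11 Δ0: b=1 e=1 f=1 clk=1 d=0 g=0 a=1 h=1 c=0
  Δ1: clk:1→0
  (1Δ to stable)
t=12 Δ0: b=1 e=1 f=1 clk=0 d=0 g=0 a=1 h=1 c=0
  Δ1: clk:0→1
  Δ2: e:1→0
  Δ3: g:0→1, a:1→0
  Δ4: f:1→0
  Δ5: g:1→0
  Δ6: h:1→0
  (6Δ to stable)
t=13 Δ0: b=1 e=0 f=0 clk=1 d=0 g=0 a=0 h=0 c=0
  Δ1: clk:1→0
  (1Δ to stable)
t=14 Δ0: b=1 e=0 f=0 clk=0 d=0 g=0 a=0 h=0 c=0
  Δ1: clk:0→1
  Δ2: b:1→0, d:0→1
  Δ3: a:0→1
  Δ4: f:0→1, h:0→1
  Δ5: g:0→1
  (5Δ to stable)
t=15 Δ0: b=0 e=0 f=1 clk=1 d=1 g=1 a=1 h=1 c=0
  Δ1: clk:1→0
  (1Δ to stable)

5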